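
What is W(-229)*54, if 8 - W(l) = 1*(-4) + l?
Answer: 13014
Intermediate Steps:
W(l) = 12 - l (W(l) = 8 - (1*(-4) + l) = 8 - (-4 + l) = 8 + (4 - l) = 12 - l)
W(-229)*54 = (12 - 1*(-229))*54 = (12 + 229)*54 = 241*54 = 13014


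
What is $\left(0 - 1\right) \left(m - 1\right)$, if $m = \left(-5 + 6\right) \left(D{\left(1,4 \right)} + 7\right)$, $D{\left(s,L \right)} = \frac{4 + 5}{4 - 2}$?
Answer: $- \frac{21}{2} \approx -10.5$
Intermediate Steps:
$D{\left(s,L \right)} = \frac{9}{2}$
$m = \frac{23}{2}$ ($m = \left(-5 + 6\right) \left(\frac{9}{2} + 7\right) = 1 \cdot \frac{23}{2} = \frac{23}{2} \approx 11.5$)
$\left(0 - 1\right) \left(m - 1\right) = \left(0 - 1\right) \left(\frac{23}{2} - 1\right) = \left(-1\right) \frac{21}{2} = - \frac{21}{2}$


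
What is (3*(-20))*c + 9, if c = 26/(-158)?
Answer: 1491/79 ≈ 18.873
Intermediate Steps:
c = -13/79 (c = 26*(-1/158) = -13/79 ≈ -0.16456)
(3*(-20))*c + 9 = (3*(-20))*(-13/79) + 9 = -60*(-13/79) + 9 = 780/79 + 9 = 1491/79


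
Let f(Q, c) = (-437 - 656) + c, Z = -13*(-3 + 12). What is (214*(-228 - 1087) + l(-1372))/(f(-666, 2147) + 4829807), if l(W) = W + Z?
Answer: -282899/4830861 ≈ -0.058561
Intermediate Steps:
Z = -117 (Z = -13*9 = -117)
l(W) = -117 + W (l(W) = W - 117 = -117 + W)
f(Q, c) = -1093 + c
(214*(-228 - 1087) + l(-1372))/(f(-666, 2147) + 4829807) = (214*(-228 - 1087) + (-117 - 1372))/((-1093 + 2147) + 4829807) = (214*(-1315) - 1489)/(1054 + 4829807) = (-281410 - 1489)/4830861 = -282899*1/4830861 = -282899/4830861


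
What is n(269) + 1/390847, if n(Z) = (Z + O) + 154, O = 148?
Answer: 223173638/390847 ≈ 571.00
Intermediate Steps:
n(Z) = 302 + Z (n(Z) = (Z + 148) + 154 = (148 + Z) + 154 = 302 + Z)
n(269) + 1/390847 = (302 + 269) + 1/390847 = 571 + 1/390847 = 223173638/390847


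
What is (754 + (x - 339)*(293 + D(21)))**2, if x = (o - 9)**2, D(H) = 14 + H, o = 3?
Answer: 9727876900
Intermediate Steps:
x = 36 (x = (3 - 9)**2 = (-6)**2 = 36)
(754 + (x - 339)*(293 + D(21)))**2 = (754 + (36 - 339)*(293 + (14 + 21)))**2 = (754 - 303*(293 + 35))**2 = (754 - 303*328)**2 = (754 - 99384)**2 = (-98630)**2 = 9727876900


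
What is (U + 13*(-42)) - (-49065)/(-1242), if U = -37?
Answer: -257717/414 ≈ -622.50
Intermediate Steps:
(U + 13*(-42)) - (-49065)/(-1242) = (-37 + 13*(-42)) - (-49065)/(-1242) = (-37 - 546) - (-49065)*(-1)/1242 = -583 - 1*16355/414 = -583 - 16355/414 = -257717/414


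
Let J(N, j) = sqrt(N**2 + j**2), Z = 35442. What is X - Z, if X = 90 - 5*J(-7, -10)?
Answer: -35352 - 5*sqrt(149) ≈ -35413.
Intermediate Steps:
X = 90 - 5*sqrt(149) (X = 90 - 5*sqrt((-7)**2 + (-10)**2) = 90 - 5*sqrt(49 + 100) = 90 - 5*sqrt(149) ≈ 28.967)
X - Z = (90 - 5*sqrt(149)) - 1*35442 = (90 - 5*sqrt(149)) - 35442 = -35352 - 5*sqrt(149)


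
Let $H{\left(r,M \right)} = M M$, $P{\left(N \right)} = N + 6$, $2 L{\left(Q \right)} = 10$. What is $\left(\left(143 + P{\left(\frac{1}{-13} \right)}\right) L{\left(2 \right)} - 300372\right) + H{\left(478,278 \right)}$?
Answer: $- \frac{2890464}{13} \approx -2.2234 \cdot 10^{5}$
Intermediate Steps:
$L{\left(Q \right)} = 5$ ($L{\left(Q \right)} = \frac{1}{2} \cdot 10 = 5$)
$P{\left(N \right)} = 6 + N$
$H{\left(r,M \right)} = M^{2}$
$\left(\left(143 + P{\left(\frac{1}{-13} \right)}\right) L{\left(2 \right)} - 300372\right) + H{\left(478,278 \right)} = \left(\left(143 + \left(6 + \frac{1}{-13}\right)\right) 5 - 300372\right) + 278^{2} = \left(\left(143 + \left(6 - \frac{1}{13}\right)\right) 5 - 300372\right) + 77284 = \left(\left(143 + \frac{77}{13}\right) 5 - 300372\right) + 77284 = \left(\frac{1936}{13} \cdot 5 - 300372\right) + 77284 = \left(\frac{9680}{13} - 300372\right) + 77284 = - \frac{3895156}{13} + 77284 = - \frac{2890464}{13}$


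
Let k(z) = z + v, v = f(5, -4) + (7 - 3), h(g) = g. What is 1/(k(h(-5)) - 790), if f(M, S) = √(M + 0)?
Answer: -791/625676 - √5/625676 ≈ -0.0012678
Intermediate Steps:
f(M, S) = √M
v = 4 + √5 (v = √5 + (7 - 3) = √5 + 4 = 4 + √5 ≈ 6.2361)
k(z) = 4 + z + √5 (k(z) = z + (4 + √5) = 4 + z + √5)
1/(k(h(-5)) - 790) = 1/((4 - 5 + √5) - 790) = 1/((-1 + √5) - 790) = 1/(-791 + √5)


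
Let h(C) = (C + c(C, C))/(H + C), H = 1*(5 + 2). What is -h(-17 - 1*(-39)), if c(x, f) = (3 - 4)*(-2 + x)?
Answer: -2/29 ≈ -0.068966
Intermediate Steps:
H = 7 (H = 1*7 = 7)
c(x, f) = 2 - x (c(x, f) = -(-2 + x) = 2 - x)
h(C) = 2/(7 + C) (h(C) = (C + (2 - C))/(7 + C) = 2/(7 + C))
-h(-17 - 1*(-39)) = -2/(7 + (-17 - 1*(-39))) = -2/(7 + (-17 + 39)) = -2/(7 + 22) = -2/29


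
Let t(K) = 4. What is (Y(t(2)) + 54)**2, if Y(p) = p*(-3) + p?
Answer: 2116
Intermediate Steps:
Y(p) = -2*p (Y(p) = -3*p + p = -2*p)
(Y(t(2)) + 54)**2 = (-2*4 + 54)**2 = (-8 + 54)**2 = 46**2 = 2116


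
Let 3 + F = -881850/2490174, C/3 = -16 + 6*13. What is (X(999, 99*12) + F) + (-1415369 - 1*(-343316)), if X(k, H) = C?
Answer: -444857281205/415029 ≈ -1.0719e+6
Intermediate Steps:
C = 186 (C = 3*(-16 + 6*13) = 3*(-16 + 78) = 3*62 = 186)
X(k, H) = 186
F = -1392062/415029 (F = -3 - 881850/2490174 = -3 - 881850*1/2490174 = -3 - 146975/415029 = -1392062/415029 ≈ -3.3541)
(X(999, 99*12) + F) + (-1415369 - 1*(-343316)) = (186 - 1392062/415029) + (-1415369 - 1*(-343316)) = 75803332/415029 + (-1415369 + 343316) = 75803332/415029 - 1072053 = -444857281205/415029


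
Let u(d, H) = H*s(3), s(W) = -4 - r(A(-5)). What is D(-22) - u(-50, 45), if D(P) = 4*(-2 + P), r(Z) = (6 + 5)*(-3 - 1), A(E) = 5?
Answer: -1896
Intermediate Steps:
r(Z) = -44 (r(Z) = 11*(-4) = -44)
s(W) = 40 (s(W) = -4 - 1*(-44) = -4 + 44 = 40)
u(d, H) = 40*H (u(d, H) = H*40 = 40*H)
D(P) = -8 + 4*P
D(-22) - u(-50, 45) = (-8 + 4*(-22)) - 40*45 = (-8 - 88) - 1*1800 = -96 - 1800 = -1896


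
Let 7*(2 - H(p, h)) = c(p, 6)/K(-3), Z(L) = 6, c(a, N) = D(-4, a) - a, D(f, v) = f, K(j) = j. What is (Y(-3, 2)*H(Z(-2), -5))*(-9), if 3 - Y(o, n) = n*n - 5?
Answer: -384/7 ≈ -54.857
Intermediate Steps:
c(a, N) = -4 - a
Y(o, n) = 8 - n² (Y(o, n) = 3 - (n*n - 5) = 3 - (n² - 5) = 3 - (-5 + n²) = 3 + (5 - n²) = 8 - n²)
H(p, h) = 38/21 - p/21 (H(p, h) = 2 - (-4 - p)/(7*(-3)) = 2 - (-4 - p)*(-1)/(7*3) = 2 - (4/3 + p/3)/7 = 2 + (-4/21 - p/21) = 38/21 - p/21)
(Y(-3, 2)*H(Z(-2), -5))*(-9) = ((8 - 1*2²)*(38/21 - 1/21*6))*(-9) = ((8 - 1*4)*(38/21 - 2/7))*(-9) = ((8 - 4)*(32/21))*(-9) = (4*(32/21))*(-9) = (128/21)*(-9) = -384/7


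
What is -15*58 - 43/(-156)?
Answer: -135677/156 ≈ -869.72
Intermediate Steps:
-15*58 - 43/(-156) = -870 - 43*(-1/156) = -870 + 43/156 = -135677/156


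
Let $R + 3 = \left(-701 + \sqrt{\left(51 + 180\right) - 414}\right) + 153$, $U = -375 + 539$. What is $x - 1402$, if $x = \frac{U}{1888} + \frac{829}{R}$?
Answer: $- \frac{6288449495}{4480814} - \frac{829 i \sqrt{183}}{303784} \approx -1403.4 - 0.036916 i$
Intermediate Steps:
$U = 164$
$R = -551 + i \sqrt{183}$ ($R = -3 - \left(548 - \sqrt{\left(51 + 180\right) - 414}\right) = -3 - \left(548 - \sqrt{231 - 414}\right) = -3 - \left(548 - i \sqrt{183}\right) = -551 + i \sqrt{183} \approx -551.0 + 13.528 i$)
$x = \frac{41}{472} + \frac{829}{-551 + i \sqrt{183}}$ ($x = \frac{164}{1888} + \frac{829}{-551 + i \sqrt{183}} = 164 \cdot \frac{1}{1888} + \frac{829}{-551 + i \sqrt{183}} = \frac{41}{472} + \frac{829}{-551 + i \sqrt{183}} \approx -1.4168 - 0.036916 i$)
$x - 1402 = \frac{- 368697 i + 41 \sqrt{183}}{472 \left(\sqrt{183} + 551 i\right)} - 1402 = -1402 + \frac{- 368697 i + 41 \sqrt{183}}{472 \left(\sqrt{183} + 551 i\right)}$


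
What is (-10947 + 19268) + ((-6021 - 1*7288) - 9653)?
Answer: -14641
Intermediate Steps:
(-10947 + 19268) + ((-6021 - 1*7288) - 9653) = 8321 + ((-6021 - 7288) - 9653) = 8321 + (-13309 - 9653) = 8321 - 22962 = -14641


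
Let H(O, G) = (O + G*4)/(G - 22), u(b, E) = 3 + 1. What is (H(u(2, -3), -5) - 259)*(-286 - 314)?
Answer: 1395400/9 ≈ 1.5504e+5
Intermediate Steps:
u(b, E) = 4
H(O, G) = (O + 4*G)/(-22 + G)
(H(u(2, -3), -5) - 259)*(-286 - 314) = ((4 + 4*(-5))/(-22 - 5) - 259)*(-286 - 314) = ((4 - 20)/(-27) - 259)*(-600) = (-1/27*(-16) - 259)*(-600) = (16/27 - 259)*(-600) = -6977/27*(-600) = 1395400/9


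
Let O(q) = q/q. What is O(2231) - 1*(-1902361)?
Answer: 1902362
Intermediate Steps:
O(q) = 1
O(2231) - 1*(-1902361) = 1 - 1*(-1902361) = 1 + 1902361 = 1902362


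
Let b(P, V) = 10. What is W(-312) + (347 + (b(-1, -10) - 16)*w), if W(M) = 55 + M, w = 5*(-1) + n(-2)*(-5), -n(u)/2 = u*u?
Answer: -120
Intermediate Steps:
n(u) = -2*u**2 (n(u) = -2*u*u = -2*u**2)
w = 35 (w = 5*(-1) - 2*(-2)**2*(-5) = -5 - 2*4*(-5) = -5 - 8*(-5) = -5 + 40 = 35)
W(-312) + (347 + (b(-1, -10) - 16)*w) = (55 - 312) + (347 + (10 - 16)*35) = -257 + (347 - 6*35) = -257 + (347 - 210) = -257 + 137 = -120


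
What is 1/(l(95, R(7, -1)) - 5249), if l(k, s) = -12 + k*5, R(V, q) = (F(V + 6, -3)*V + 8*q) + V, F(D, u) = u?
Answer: -1/4786 ≈ -0.00020894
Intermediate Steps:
R(V, q) = -2*V + 8*q (R(V, q) = (-3*V + 8*q) + V = -2*V + 8*q)
l(k, s) = -12 + 5*k
1/(l(95, R(7, -1)) - 5249) = 1/((-12 + 5*95) - 5249) = 1/((-12 + 475) - 5249) = 1/(463 - 5249) = 1/(-4786) = -1/4786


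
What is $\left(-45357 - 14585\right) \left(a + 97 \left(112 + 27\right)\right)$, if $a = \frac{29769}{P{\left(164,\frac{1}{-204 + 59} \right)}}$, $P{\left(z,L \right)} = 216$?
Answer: $- \frac{29392529729}{36} \approx -8.1646 \cdot 10^{8}$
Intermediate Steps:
$a = \frac{9923}{72}$ ($a = \frac{29769}{216} = 29769 \cdot \frac{1}{216} = \frac{9923}{72} \approx 137.82$)
$\left(-45357 - 14585\right) \left(a + 97 \left(112 + 27\right)\right) = \left(-45357 - 14585\right) \left(\frac{9923}{72} + 97 \left(112 + 27\right)\right) = - 59942 \left(\frac{9923}{72} + 97 \cdot 139\right) = - 59942 \left(\frac{9923}{72} + 13483\right) = \left(-59942\right) \frac{980699}{72} = - \frac{29392529729}{36}$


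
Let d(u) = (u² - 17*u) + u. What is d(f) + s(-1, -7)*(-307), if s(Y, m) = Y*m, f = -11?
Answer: -1852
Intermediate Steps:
d(u) = u² - 16*u
d(f) + s(-1, -7)*(-307) = -11*(-16 - 11) - 1*(-7)*(-307) = -11*(-27) + 7*(-307) = 297 - 2149 = -1852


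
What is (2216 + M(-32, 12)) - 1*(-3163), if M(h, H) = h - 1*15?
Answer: 5332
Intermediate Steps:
M(h, H) = -15 + h (M(h, H) = h - 15 = -15 + h)
(2216 + M(-32, 12)) - 1*(-3163) = (2216 + (-15 - 32)) - 1*(-3163) = (2216 - 47) + 3163 = 2169 + 3163 = 5332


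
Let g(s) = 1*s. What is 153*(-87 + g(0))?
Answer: -13311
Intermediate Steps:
g(s) = s
153*(-87 + g(0)) = 153*(-87 + 0) = 153*(-87) = -13311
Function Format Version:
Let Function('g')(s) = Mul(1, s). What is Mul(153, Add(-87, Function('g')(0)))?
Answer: -13311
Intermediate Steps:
Function('g')(s) = s
Mul(153, Add(-87, Function('g')(0))) = Mul(153, Add(-87, 0)) = Mul(153, -87) = -13311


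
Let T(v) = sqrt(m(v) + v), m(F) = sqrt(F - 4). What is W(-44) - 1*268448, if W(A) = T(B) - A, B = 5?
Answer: -268404 + sqrt(6) ≈ -2.6840e+5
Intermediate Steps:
m(F) = sqrt(-4 + F)
T(v) = sqrt(v + sqrt(-4 + v)) (T(v) = sqrt(sqrt(-4 + v) + v) = sqrt(v + sqrt(-4 + v)))
W(A) = sqrt(6) - A (W(A) = sqrt(5 + sqrt(-4 + 5)) - A = sqrt(5 + sqrt(1)) - A = sqrt(5 + 1) - A = sqrt(6) - A)
W(-44) - 1*268448 = (sqrt(6) - 1*(-44)) - 1*268448 = (sqrt(6) + 44) - 268448 = (44 + sqrt(6)) - 268448 = -268404 + sqrt(6)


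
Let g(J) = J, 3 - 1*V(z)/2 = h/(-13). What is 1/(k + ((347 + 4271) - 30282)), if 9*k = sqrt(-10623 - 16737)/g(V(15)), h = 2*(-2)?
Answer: -7073640/181537900171 - 273*I*sqrt(190)/726151600684 ≈ -3.8965e-5 - 5.1822e-9*I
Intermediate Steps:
h = -4
V(z) = 70/13 (V(z) = 6 - (-8)/(-13) = 6 - (-8)*(-1)/13 = 6 - 2*4/13 = 6 - 8/13 = 70/13)
k = 26*I*sqrt(190)/105 (k = (sqrt(-10623 - 16737)/(70/13))/9 = (sqrt(-27360)*(13/70))/9 = ((12*I*sqrt(190))*(13/70))/9 = (78*I*sqrt(190)/35)/9 = 26*I*sqrt(190)/105 ≈ 3.4132*I)
1/(k + ((347 + 4271) - 30282)) = 1/(26*I*sqrt(190)/105 + ((347 + 4271) - 30282)) = 1/(26*I*sqrt(190)/105 + (4618 - 30282)) = 1/(26*I*sqrt(190)/105 - 25664) = 1/(-25664 + 26*I*sqrt(190)/105)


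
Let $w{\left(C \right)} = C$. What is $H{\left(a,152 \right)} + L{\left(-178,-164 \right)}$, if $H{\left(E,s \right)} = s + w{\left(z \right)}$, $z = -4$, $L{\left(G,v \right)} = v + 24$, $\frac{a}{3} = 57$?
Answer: $8$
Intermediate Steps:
$a = 171$ ($a = 3 \cdot 57 = 171$)
$L{\left(G,v \right)} = 24 + v$
$H{\left(E,s \right)} = -4 + s$ ($H{\left(E,s \right)} = s - 4 = -4 + s$)
$H{\left(a,152 \right)} + L{\left(-178,-164 \right)} = \left(-4 + 152\right) + \left(24 - 164\right) = 148 - 140 = 8$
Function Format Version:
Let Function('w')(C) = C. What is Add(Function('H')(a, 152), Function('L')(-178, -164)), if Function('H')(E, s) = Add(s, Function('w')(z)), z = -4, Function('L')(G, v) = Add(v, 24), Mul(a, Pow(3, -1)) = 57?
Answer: 8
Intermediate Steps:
a = 171 (a = Mul(3, 57) = 171)
Function('L')(G, v) = Add(24, v)
Function('H')(E, s) = Add(-4, s) (Function('H')(E, s) = Add(s, -4) = Add(-4, s))
Add(Function('H')(a, 152), Function('L')(-178, -164)) = Add(Add(-4, 152), Add(24, -164)) = Add(148, -140) = 8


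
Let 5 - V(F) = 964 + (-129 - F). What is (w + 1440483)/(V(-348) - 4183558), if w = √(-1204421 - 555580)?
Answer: -480161/1394912 - I*√1760001/4184736 ≈ -0.34422 - 0.00031702*I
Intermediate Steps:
V(F) = -830 + F (V(F) = 5 - (964 + (-129 - F)) = 5 - (835 - F) = 5 + (-835 + F) = -830 + F)
w = I*√1760001 (w = √(-1760001) = I*√1760001 ≈ 1326.7*I)
(w + 1440483)/(V(-348) - 4183558) = (I*√1760001 + 1440483)/((-830 - 348) - 4183558) = (1440483 + I*√1760001)/(-1178 - 4183558) = (1440483 + I*√1760001)/(-4184736) = (1440483 + I*√1760001)*(-1/4184736) = -480161/1394912 - I*√1760001/4184736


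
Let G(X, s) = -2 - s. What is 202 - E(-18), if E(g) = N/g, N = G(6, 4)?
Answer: 605/3 ≈ 201.67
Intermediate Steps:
N = -6 (N = -2 - 1*4 = -2 - 4 = -6)
E(g) = -6/g
202 - E(-18) = 202 - (-6)/(-18) = 202 - (-6)*(-1)/18 = 202 - 1*⅓ = 202 - ⅓ = 605/3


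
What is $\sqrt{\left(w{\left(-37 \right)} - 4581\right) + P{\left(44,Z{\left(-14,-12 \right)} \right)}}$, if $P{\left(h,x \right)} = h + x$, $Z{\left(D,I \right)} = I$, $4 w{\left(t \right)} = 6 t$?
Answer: $\frac{i \sqrt{18418}}{2} \approx 67.856 i$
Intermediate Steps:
$w{\left(t \right)} = \frac{3 t}{2}$ ($w{\left(t \right)} = \frac{6 t}{4} = \frac{3 t}{2}$)
$\sqrt{\left(w{\left(-37 \right)} - 4581\right) + P{\left(44,Z{\left(-14,-12 \right)} \right)}} = \sqrt{\left(\frac{3}{2} \left(-37\right) - 4581\right) + \left(44 - 12\right)} = \sqrt{\left(- \frac{111}{2} - 4581\right) + 32} = \sqrt{- \frac{9273}{2} + 32} = \sqrt{- \frac{9209}{2}} = \frac{i \sqrt{18418}}{2}$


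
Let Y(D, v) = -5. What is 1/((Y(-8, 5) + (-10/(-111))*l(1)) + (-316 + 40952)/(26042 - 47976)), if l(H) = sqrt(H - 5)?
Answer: -10155004559271/69636790407889 - 267010697580*I/69636790407889 ≈ -0.14583 - 0.0038343*I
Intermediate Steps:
l(H) = sqrt(-5 + H)
1/((Y(-8, 5) + (-10/(-111))*l(1)) + (-316 + 40952)/(26042 - 47976)) = 1/((-5 + (-10/(-111))*sqrt(-5 + 1)) + (-316 + 40952)/(26042 - 47976)) = 1/((-5 + (-10*(-1/111))*sqrt(-4)) + 40636/(-21934)) = 1/((-5 + 10*(2*I)/111) + 40636*(-1/21934)) = 1/((-5 + 20*I/111) - 20318/10967) = 1/(-75153/10967 + 20*I/111) = 1481909371569*(-75153/10967 - 20*I/111)/69636790407889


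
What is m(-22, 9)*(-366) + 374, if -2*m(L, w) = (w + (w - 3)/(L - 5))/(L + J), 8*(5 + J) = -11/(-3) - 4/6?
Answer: 200434/639 ≈ 313.67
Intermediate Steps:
J = -37/8 (J = -5 + (-11/(-3) - 4/6)/8 = -5 + (-11*(-⅓) - 4*⅙)/8 = -5 + (11/3 - ⅔)/8 = -5 + (⅛)*3 = -5 + 3/8 = -37/8 ≈ -4.6250)
m(L, w) = -(w + (-3 + w)/(-5 + L))/(2*(-37/8 + L)) (m(L, w) = -(w + (w - 3)/(L - 5))/(2*(L - 37/8)) = -(w + (-3 + w)/(-5 + L))/(2*(-37/8 + L)))
m(-22, 9)*(-366) + 374 = (4*(3 + 4*9 - 1*(-22)*9)/(185 - 77*(-22) + 8*(-22)²))*(-366) + 374 = (4*(3 + 36 + 198)/(185 + 1694 + 8*484))*(-366) + 374 = (4*237/(185 + 1694 + 3872))*(-366) + 374 = (4*237/5751)*(-366) + 374 = (4*(1/5751)*237)*(-366) + 374 = (316/1917)*(-366) + 374 = -38552/639 + 374 = 200434/639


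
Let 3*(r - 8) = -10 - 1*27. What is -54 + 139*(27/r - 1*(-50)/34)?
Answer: -158162/221 ≈ -715.67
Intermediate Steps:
r = -13/3 (r = 8 + (-10 - 1*27)/3 = 8 + (-10 - 27)/3 = 8 + (⅓)*(-37) = 8 - 37/3 = -13/3 ≈ -4.3333)
-54 + 139*(27/r - 1*(-50)/34) = -54 + 139*(27/(-13/3) - 1*(-50)/34) = -54 + 139*(27*(-3/13) + 50*(1/34)) = -54 + 139*(-81/13 + 25/17) = -54 + 139*(-1052/221) = -54 - 146228/221 = -158162/221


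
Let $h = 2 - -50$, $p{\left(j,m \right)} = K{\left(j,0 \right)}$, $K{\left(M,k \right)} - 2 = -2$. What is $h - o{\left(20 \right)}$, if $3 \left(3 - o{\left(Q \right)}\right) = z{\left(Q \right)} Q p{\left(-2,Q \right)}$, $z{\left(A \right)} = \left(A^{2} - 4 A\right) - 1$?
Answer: $49$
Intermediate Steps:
$K{\left(M,k \right)} = 0$ ($K{\left(M,k \right)} = 2 - 2 = 0$)
$p{\left(j,m \right)} = 0$
$h = 52$ ($h = 2 + 50 = 52$)
$z{\left(A \right)} = -1 + A^{2} - 4 A$
$o{\left(Q \right)} = 3$ ($o{\left(Q \right)} = 3 - \frac{\left(-1 + Q^{2} - 4 Q\right) Q 0}{3} = 3 - \frac{Q \left(-1 + Q^{2} - 4 Q\right) 0}{3} = 3 - 0 = 3 + 0 = 3$)
$h - o{\left(20 \right)} = 52 - 3 = 49$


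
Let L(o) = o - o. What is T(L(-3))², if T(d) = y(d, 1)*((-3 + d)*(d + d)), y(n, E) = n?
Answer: 0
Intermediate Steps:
L(o) = 0
T(d) = 2*d²*(-3 + d) (T(d) = d*((-3 + d)*(d + d)) = d*((-3 + d)*(2*d)) = d*(2*d*(-3 + d)) = 2*d²*(-3 + d))
T(L(-3))² = (2*0²*(-3 + 0))² = (2*0*(-3))² = 0² = 0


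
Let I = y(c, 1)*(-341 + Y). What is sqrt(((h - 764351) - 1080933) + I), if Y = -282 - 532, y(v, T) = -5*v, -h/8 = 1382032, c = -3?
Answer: I*sqrt(12918865) ≈ 3594.3*I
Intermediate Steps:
h = -11056256 (h = -8*1382032 = -11056256)
Y = -814
I = -17325 (I = (-5*(-3))*(-341 - 814) = 15*(-1155) = -17325)
sqrt(((h - 764351) - 1080933) + I) = sqrt(((-11056256 - 764351) - 1080933) - 17325) = sqrt((-11820607 - 1080933) - 17325) = sqrt(-12901540 - 17325) = sqrt(-12918865) = I*sqrt(12918865)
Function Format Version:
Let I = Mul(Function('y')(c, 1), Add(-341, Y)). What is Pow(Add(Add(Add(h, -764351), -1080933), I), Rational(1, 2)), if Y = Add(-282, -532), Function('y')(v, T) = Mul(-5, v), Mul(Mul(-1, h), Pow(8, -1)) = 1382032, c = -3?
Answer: Mul(I, Pow(12918865, Rational(1, 2))) ≈ Mul(3594.3, I)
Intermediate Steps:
h = -11056256 (h = Mul(-8, 1382032) = -11056256)
Y = -814
I = -17325 (I = Mul(Mul(-5, -3), Add(-341, -814)) = Mul(15, -1155) = -17325)
Pow(Add(Add(Add(h, -764351), -1080933), I), Rational(1, 2)) = Pow(Add(Add(Add(-11056256, -764351), -1080933), -17325), Rational(1, 2)) = Pow(Add(Add(-11820607, -1080933), -17325), Rational(1, 2)) = Pow(Add(-12901540, -17325), Rational(1, 2)) = Pow(-12918865, Rational(1, 2)) = Mul(I, Pow(12918865, Rational(1, 2)))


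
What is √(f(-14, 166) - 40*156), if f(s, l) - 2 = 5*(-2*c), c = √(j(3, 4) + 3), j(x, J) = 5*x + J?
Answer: √(-6238 - 10*√22) ≈ 79.277*I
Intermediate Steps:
j(x, J) = J + 5*x
c = √22 (c = √((4 + 5*3) + 3) = √((4 + 15) + 3) = √(19 + 3) = √22 ≈ 4.6904)
f(s, l) = 2 - 10*√22 (f(s, l) = 2 + 5*(-2*√22) = 2 - 10*√22)
√(f(-14, 166) - 40*156) = √((2 - 10*√22) - 40*156) = √((2 - 10*√22) - 6240) = √(-6238 - 10*√22)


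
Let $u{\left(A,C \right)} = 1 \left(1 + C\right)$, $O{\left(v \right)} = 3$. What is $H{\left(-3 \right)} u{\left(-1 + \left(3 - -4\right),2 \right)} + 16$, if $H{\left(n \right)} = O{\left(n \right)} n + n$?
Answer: $-20$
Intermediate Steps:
$H{\left(n \right)} = 4 n$ ($H{\left(n \right)} = 3 n + n = 4 n$)
$u{\left(A,C \right)} = 1 + C$
$H{\left(-3 \right)} u{\left(-1 + \left(3 - -4\right),2 \right)} + 16 = 4 \left(-3\right) \left(1 + 2\right) + 16 = \left(-12\right) 3 + 16 = -36 + 16 = -20$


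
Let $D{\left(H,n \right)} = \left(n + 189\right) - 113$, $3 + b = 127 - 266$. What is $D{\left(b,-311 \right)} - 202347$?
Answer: $-202582$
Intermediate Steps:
$b = -142$ ($b = -3 + \left(127 - 266\right) = -3 - 139 = -142$)
$D{\left(H,n \right)} = 76 + n$ ($D{\left(H,n \right)} = \left(189 + n\right) - 113 = 76 + n$)
$D{\left(b,-311 \right)} - 202347 = \left(76 - 311\right) - 202347 = -235 - 202347 = -202582$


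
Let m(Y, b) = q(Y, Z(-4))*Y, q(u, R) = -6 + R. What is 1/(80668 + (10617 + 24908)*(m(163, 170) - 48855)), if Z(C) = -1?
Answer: -1/1776027232 ≈ -5.6305e-10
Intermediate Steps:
m(Y, b) = -7*Y (m(Y, b) = (-6 - 1)*Y = -7*Y)
1/(80668 + (10617 + 24908)*(m(163, 170) - 48855)) = 1/(80668 + (10617 + 24908)*(-7*163 - 48855)) = 1/(80668 + 35525*(-1141 - 48855)) = 1/(80668 + 35525*(-49996)) = 1/(80668 - 1776107900) = 1/(-1776027232) = -1/1776027232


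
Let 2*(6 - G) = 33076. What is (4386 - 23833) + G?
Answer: -35979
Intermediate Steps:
G = -16532 (G = 6 - ½*33076 = 6 - 16538 = -16532)
(4386 - 23833) + G = (4386 - 23833) - 16532 = -19447 - 16532 = -35979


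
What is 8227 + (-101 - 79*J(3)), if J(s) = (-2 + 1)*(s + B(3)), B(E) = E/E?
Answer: 8442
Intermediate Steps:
B(E) = 1
J(s) = -1 - s (J(s) = (-2 + 1)*(s + 1) = -(1 + s) = -1 - s)
8227 + (-101 - 79*J(3)) = 8227 + (-101 - 79*(-1 - 1*3)) = 8227 + (-101 - 79*(-1 - 3)) = 8227 + (-101 - 79*(-4)) = 8227 + (-101 + 316) = 8227 + 215 = 8442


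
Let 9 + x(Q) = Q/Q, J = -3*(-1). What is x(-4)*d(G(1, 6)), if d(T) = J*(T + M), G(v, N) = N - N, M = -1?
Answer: 24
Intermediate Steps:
G(v, N) = 0
J = 3
x(Q) = -8 (x(Q) = -9 + Q/Q = -9 + 1 = -8)
d(T) = -3 + 3*T (d(T) = 3*(T - 1) = 3*(-1 + T) = -3 + 3*T)
x(-4)*d(G(1, 6)) = -8*(-3 + 3*0) = -8*(-3 + 0) = -8*(-3) = 24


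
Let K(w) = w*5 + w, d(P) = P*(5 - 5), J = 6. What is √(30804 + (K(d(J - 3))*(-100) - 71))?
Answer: √30733 ≈ 175.31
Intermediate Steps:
d(P) = 0 (d(P) = P*0 = 0)
K(w) = 6*w (K(w) = 5*w + w = 6*w)
√(30804 + (K(d(J - 3))*(-100) - 71)) = √(30804 + ((6*0)*(-100) - 71)) = √(30804 + (0*(-100) - 71)) = √(30804 + (0 - 71)) = √(30804 - 71) = √30733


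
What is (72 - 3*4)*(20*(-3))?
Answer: -3600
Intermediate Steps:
(72 - 3*4)*(20*(-3)) = (72 - 12)*(-60) = 60*(-60) = -3600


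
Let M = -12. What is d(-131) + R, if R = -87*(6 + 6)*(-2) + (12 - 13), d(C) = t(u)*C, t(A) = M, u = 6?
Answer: 3659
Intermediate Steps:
t(A) = -12
d(C) = -12*C
R = 2087 (R = -1044*(-2) - 1 = -87*(-24) - 1 = 2088 - 1 = 2087)
d(-131) + R = -12*(-131) + 2087 = 1572 + 2087 = 3659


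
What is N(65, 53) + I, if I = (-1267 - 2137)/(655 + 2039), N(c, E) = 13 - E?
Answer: -55582/1347 ≈ -41.264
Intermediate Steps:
I = -1702/1347 (I = -3404/2694 = -3404*1/2694 = -1702/1347 ≈ -1.2635)
N(65, 53) + I = (13 - 1*53) - 1702/1347 = (13 - 53) - 1702/1347 = -40 - 1702/1347 = -55582/1347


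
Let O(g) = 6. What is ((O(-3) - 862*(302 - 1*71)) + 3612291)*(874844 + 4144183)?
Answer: 17130817480725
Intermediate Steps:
((O(-3) - 862*(302 - 1*71)) + 3612291)*(874844 + 4144183) = ((6 - 862*(302 - 1*71)) + 3612291)*(874844 + 4144183) = ((6 - 862*(302 - 71)) + 3612291)*5019027 = ((6 - 862*231) + 3612291)*5019027 = ((6 - 199122) + 3612291)*5019027 = (-199116 + 3612291)*5019027 = 3413175*5019027 = 17130817480725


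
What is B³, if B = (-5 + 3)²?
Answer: 64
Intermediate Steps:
B = 4 (B = (-2)² = 4)
B³ = 4³ = 64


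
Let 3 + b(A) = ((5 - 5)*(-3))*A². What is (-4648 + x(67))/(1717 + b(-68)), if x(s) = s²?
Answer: -159/1714 ≈ -0.092765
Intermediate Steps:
b(A) = -3 (b(A) = -3 + ((5 - 5)*(-3))*A² = -3 + (0*(-3))*A² = -3 + 0*A² = -3 + 0 = -3)
(-4648 + x(67))/(1717 + b(-68)) = (-4648 + 67²)/(1717 - 3) = (-4648 + 4489)/1714 = -159*1/1714 = -159/1714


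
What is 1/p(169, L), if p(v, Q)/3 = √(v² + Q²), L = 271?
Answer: √102002/306006 ≈ 0.0010437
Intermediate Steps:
p(v, Q) = 3*√(Q² + v²) (p(v, Q) = 3*√(v² + Q²) = 3*√(Q² + v²))
1/p(169, L) = 1/(3*√(271² + 169²)) = 1/(3*√(73441 + 28561)) = 1/(3*√102002) = √102002/306006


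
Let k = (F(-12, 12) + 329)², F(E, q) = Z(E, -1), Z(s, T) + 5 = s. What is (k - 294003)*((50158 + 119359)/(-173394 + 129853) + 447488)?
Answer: -3831685369954569/43541 ≈ -8.8002e+10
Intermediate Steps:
Z(s, T) = -5 + s
F(E, q) = -5 + E
k = 97344 (k = ((-5 - 12) + 329)² = (-17 + 329)² = 312² = 97344)
(k - 294003)*((50158 + 119359)/(-173394 + 129853) + 447488) = (97344 - 294003)*((50158 + 119359)/(-173394 + 129853) + 447488) = -196659*(169517/(-43541) + 447488) = -196659*(169517*(-1/43541) + 447488) = -196659*(-169517/43541 + 447488) = -196659*19483905491/43541 = -3831685369954569/43541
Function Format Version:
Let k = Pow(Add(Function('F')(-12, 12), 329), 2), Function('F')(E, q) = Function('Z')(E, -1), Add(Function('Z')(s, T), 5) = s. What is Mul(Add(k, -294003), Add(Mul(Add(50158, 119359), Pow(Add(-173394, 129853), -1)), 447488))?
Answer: Rational(-3831685369954569, 43541) ≈ -8.8002e+10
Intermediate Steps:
Function('Z')(s, T) = Add(-5, s)
Function('F')(E, q) = Add(-5, E)
k = 97344 (k = Pow(Add(Add(-5, -12), 329), 2) = Pow(Add(-17, 329), 2) = Pow(312, 2) = 97344)
Mul(Add(k, -294003), Add(Mul(Add(50158, 119359), Pow(Add(-173394, 129853), -1)), 447488)) = Mul(Add(97344, -294003), Add(Mul(Add(50158, 119359), Pow(Add(-173394, 129853), -1)), 447488)) = Mul(-196659, Add(Mul(169517, Pow(-43541, -1)), 447488)) = Mul(-196659, Add(Mul(169517, Rational(-1, 43541)), 447488)) = Mul(-196659, Add(Rational(-169517, 43541), 447488)) = Mul(-196659, Rational(19483905491, 43541)) = Rational(-3831685369954569, 43541)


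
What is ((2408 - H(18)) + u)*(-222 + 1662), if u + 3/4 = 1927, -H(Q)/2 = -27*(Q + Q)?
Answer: 3441960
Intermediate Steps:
H(Q) = 108*Q (H(Q) = -(-54)*(Q + Q) = -(-54)*2*Q = -(-108)*Q = 108*Q)
u = 7705/4 (u = -¾ + 1927 = 7705/4 ≈ 1926.3)
((2408 - H(18)) + u)*(-222 + 1662) = ((2408 - 108*18) + 7705/4)*(-222 + 1662) = ((2408 - 1*1944) + 7705/4)*1440 = ((2408 - 1944) + 7705/4)*1440 = (464 + 7705/4)*1440 = (9561/4)*1440 = 3441960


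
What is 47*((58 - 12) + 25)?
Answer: 3337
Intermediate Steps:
47*((58 - 12) + 25) = 47*(46 + 25) = 47*71 = 3337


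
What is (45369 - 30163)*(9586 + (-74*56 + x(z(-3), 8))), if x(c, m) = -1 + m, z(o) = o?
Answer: 82857494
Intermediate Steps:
(45369 - 30163)*(9586 + (-74*56 + x(z(-3), 8))) = (45369 - 30163)*(9586 + (-74*56 + (-1 + 8))) = 15206*(9586 + (-4144 + 7)) = 15206*(9586 - 4137) = 15206*5449 = 82857494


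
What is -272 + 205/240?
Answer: -13015/48 ≈ -271.15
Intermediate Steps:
-272 + 205/240 = -272 + 205*(1/240) = -272 + 41/48 = -13015/48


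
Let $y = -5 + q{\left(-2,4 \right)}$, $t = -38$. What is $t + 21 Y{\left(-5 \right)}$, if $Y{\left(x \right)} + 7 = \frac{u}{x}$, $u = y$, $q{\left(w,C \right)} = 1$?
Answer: $- \frac{841}{5} \approx -168.2$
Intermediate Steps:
$y = -4$ ($y = -5 + 1 = -4$)
$u = -4$
$Y{\left(x \right)} = -7 - \frac{4}{x}$
$t + 21 Y{\left(-5 \right)} = -38 + 21 \left(-7 - \frac{4}{-5}\right) = -38 + 21 \left(-7 - - \frac{4}{5}\right) = -38 + 21 \left(-7 + \frac{4}{5}\right) = -38 + 21 \left(- \frac{31}{5}\right) = -38 - \frac{651}{5} = - \frac{841}{5}$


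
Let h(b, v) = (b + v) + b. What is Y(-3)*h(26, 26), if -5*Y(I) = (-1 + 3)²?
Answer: -312/5 ≈ -62.400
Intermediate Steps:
h(b, v) = v + 2*b
Y(I) = -⅘ (Y(I) = -(-1 + 3)²/5 = -⅕*2² = -⅕*4 = -⅘)
Y(-3)*h(26, 26) = -4*(26 + 2*26)/5 = -4*(26 + 52)/5 = -⅘*78 = -312/5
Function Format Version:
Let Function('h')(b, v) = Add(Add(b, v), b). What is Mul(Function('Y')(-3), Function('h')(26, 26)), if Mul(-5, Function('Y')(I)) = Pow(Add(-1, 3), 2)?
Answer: Rational(-312, 5) ≈ -62.400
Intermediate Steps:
Function('h')(b, v) = Add(v, Mul(2, b))
Function('Y')(I) = Rational(-4, 5) (Function('Y')(I) = Mul(Rational(-1, 5), Pow(Add(-1, 3), 2)) = Mul(Rational(-1, 5), Pow(2, 2)) = Mul(Rational(-1, 5), 4) = Rational(-4, 5))
Mul(Function('Y')(-3), Function('h')(26, 26)) = Mul(Rational(-4, 5), Add(26, Mul(2, 26))) = Mul(Rational(-4, 5), Add(26, 52)) = Mul(Rational(-4, 5), 78) = Rational(-312, 5)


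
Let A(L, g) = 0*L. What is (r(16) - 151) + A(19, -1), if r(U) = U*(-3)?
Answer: -199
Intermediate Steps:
A(L, g) = 0
r(U) = -3*U
(r(16) - 151) + A(19, -1) = (-3*16 - 151) + 0 = (-48 - 151) + 0 = -199 + 0 = -199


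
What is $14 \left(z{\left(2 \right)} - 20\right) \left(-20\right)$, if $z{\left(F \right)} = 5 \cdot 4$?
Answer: $0$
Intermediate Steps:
$z{\left(F \right)} = 20$
$14 \left(z{\left(2 \right)} - 20\right) \left(-20\right) = 14 \left(20 - 20\right) \left(-20\right) = 14 \cdot 0 \left(-20\right) = 14 \cdot 0 = 0$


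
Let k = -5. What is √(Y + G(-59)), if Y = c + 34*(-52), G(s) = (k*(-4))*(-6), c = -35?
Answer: I*√1923 ≈ 43.852*I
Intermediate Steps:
G(s) = -120 (G(s) = -5*(-4)*(-6) = 20*(-6) = -120)
Y = -1803 (Y = -35 + 34*(-52) = -35 - 1768 = -1803)
√(Y + G(-59)) = √(-1803 - 120) = √(-1923) = I*√1923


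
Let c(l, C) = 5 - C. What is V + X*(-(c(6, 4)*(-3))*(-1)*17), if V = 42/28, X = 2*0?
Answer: 3/2 ≈ 1.5000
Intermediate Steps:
X = 0
V = 3/2 (V = 42*(1/28) = 3/2 ≈ 1.5000)
V + X*(-(c(6, 4)*(-3))*(-1)*17) = 3/2 + 0*(-((5 - 1*4)*(-3))*(-1)*17) = 3/2 + 0*(-((5 - 4)*(-3))*(-1)*17) = 3/2 + 0*(-(1*(-3))*(-1)*17) = 3/2 + 0*(-(-3*(-1))*17) = 3/2 + 0*(-3*17) = 3/2 + 0*(-1*51) = 3/2 + 0*(-51) = 3/2 + 0 = 3/2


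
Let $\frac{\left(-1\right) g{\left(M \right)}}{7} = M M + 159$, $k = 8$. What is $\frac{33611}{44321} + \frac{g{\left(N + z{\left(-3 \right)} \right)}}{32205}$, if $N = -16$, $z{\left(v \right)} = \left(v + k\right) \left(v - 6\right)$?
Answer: $- \frac{24263221}{285471561} \approx -0.084993$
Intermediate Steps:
$z{\left(v \right)} = \left(-6 + v\right) \left(8 + v\right)$ ($z{\left(v \right)} = \left(v + 8\right) \left(v - 6\right) = \left(8 + v\right) \left(-6 + v\right) = \left(-6 + v\right) \left(8 + v\right)$)
$g{\left(M \right)} = -1113 - 7 M^{2}$ ($g{\left(M \right)} = - 7 \left(M M + 159\right) = - 7 \left(M^{2} + 159\right) = - 7 \left(159 + M^{2}\right) = -1113 - 7 M^{2}$)
$\frac{33611}{44321} + \frac{g{\left(N + z{\left(-3 \right)} \right)}}{32205} = \frac{33611}{44321} + \frac{-1113 - 7 \left(-16 + \left(-48 + \left(-3\right)^{2} + 2 \left(-3\right)\right)\right)^{2}}{32205} = 33611 \cdot \frac{1}{44321} + \left(-1113 - 7 \left(-16 - 45\right)^{2}\right) \frac{1}{32205} = \frac{33611}{44321} + \left(-1113 - 7 \left(-16 - 45\right)^{2}\right) \frac{1}{32205} = \frac{33611}{44321} + \left(-1113 - 7 \left(-61\right)^{2}\right) \frac{1}{32205} = \frac{33611}{44321} + \left(-1113 - 26047\right) \frac{1}{32205} = \frac{33611}{44321} - \frac{5432}{6441} = - \frac{24263221}{285471561}$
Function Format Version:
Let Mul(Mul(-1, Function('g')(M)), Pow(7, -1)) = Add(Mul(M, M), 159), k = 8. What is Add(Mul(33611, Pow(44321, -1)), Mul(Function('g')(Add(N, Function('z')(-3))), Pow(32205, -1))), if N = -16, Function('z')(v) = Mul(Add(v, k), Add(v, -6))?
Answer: Rational(-24263221, 285471561) ≈ -0.084993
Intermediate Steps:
Function('z')(v) = Mul(Add(-6, v), Add(8, v)) (Function('z')(v) = Mul(Add(v, 8), Add(v, -6)) = Mul(Add(8, v), Add(-6, v)) = Mul(Add(-6, v), Add(8, v)))
Function('g')(M) = Add(-1113, Mul(-7, Pow(M, 2))) (Function('g')(M) = Mul(-7, Add(Mul(M, M), 159)) = Mul(-7, Add(Pow(M, 2), 159)) = Mul(-7, Add(159, Pow(M, 2))) = Add(-1113, Mul(-7, Pow(M, 2))))
Add(Mul(33611, Pow(44321, -1)), Mul(Function('g')(Add(N, Function('z')(-3))), Pow(32205, -1))) = Add(Mul(33611, Pow(44321, -1)), Mul(Add(-1113, Mul(-7, Pow(Add(-16, Add(-48, Pow(-3, 2), Mul(2, -3))), 2))), Pow(32205, -1))) = Add(Mul(33611, Rational(1, 44321)), Mul(Add(-1113, Mul(-7, Pow(Add(-16, Add(-48, 9, -6)), 2))), Rational(1, 32205))) = Add(Rational(33611, 44321), Mul(Add(-1113, Mul(-7, Pow(Add(-16, -45), 2))), Rational(1, 32205))) = Add(Rational(33611, 44321), Mul(Add(-1113, Mul(-7, Pow(-61, 2))), Rational(1, 32205))) = Add(Rational(33611, 44321), Mul(Add(-1113, Mul(-7, 3721)), Rational(1, 32205))) = Add(Rational(33611, 44321), Mul(Add(-1113, -26047), Rational(1, 32205))) = Add(Rational(33611, 44321), Mul(-27160, Rational(1, 32205))) = Add(Rational(33611, 44321), Rational(-5432, 6441)) = Rational(-24263221, 285471561)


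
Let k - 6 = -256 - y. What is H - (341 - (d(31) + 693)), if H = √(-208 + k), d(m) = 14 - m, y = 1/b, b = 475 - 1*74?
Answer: 335 + I*√73647259/401 ≈ 335.0 + 21.401*I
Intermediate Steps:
b = 401 (b = 475 - 74 = 401)
y = 1/401 ≈ 0.0024938
k = -100251/401 (k = 6 + (-256 - 1*1/401) = 6 + (-256 - 1/401) = 6 - 102657/401 = -100251/401 ≈ -250.00)
H = I*√73647259/401 (H = √(-208 - 100251/401) = √(-183659/401) = I*√73647259/401 ≈ 21.401*I)
H - (341 - (d(31) + 693)) = I*√73647259/401 - (341 - ((14 - 1*31) + 693)) = I*√73647259/401 - (341 - ((14 - 31) + 693)) = I*√73647259/401 - (341 - (-17 + 693)) = I*√73647259/401 - (341 - 1*676) = I*√73647259/401 - (341 - 676) = I*√73647259/401 - 1*(-335) = I*√73647259/401 + 335 = 335 + I*√73647259/401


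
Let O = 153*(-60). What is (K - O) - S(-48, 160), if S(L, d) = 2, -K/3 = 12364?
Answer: -27914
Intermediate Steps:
K = -37092 (K = -3*12364 = -37092)
O = -9180
(K - O) - S(-48, 160) = (-37092 - 1*(-9180)) - 1*2 = (-37092 + 9180) - 2 = -27912 - 2 = -27914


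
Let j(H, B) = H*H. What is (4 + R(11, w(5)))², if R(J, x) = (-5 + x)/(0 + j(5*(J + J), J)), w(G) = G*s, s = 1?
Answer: 16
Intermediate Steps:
j(H, B) = H²
w(G) = G (w(G) = G*1 = G)
R(J, x) = (-5 + x)/(100*J²) (R(J, x) = (-5 + x)/(0 + (5*(J + J))²) = (-5 + x)/(0 + (5*(2*J))²) = (-5 + x)/(0 + (10*J)²) = (-5 + x)/(0 + 100*J²) = (-5 + x)/((100*J²)) = (-5 + x)*(1/(100*J²)) = (-5 + x)/(100*J²))
(4 + R(11, w(5)))² = (4 + (1/100)*(-5 + 5)/11²)² = (4 + (1/100)*(1/121)*0)² = (4 + 0)² = 4² = 16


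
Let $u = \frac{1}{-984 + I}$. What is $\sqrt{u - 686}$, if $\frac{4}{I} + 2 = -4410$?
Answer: $\frac{i \sqrt{808103115486133}}{1085353} \approx 26.192 i$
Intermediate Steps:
$I = - \frac{1}{1103}$ ($I = \frac{4}{-2 - 4410} = \frac{4}{-4412} = 4 \left(- \frac{1}{4412}\right) = - \frac{1}{1103} \approx -0.00090662$)
$u = - \frac{1103}{1085353}$ ($u = \frac{1}{-984 - \frac{1}{1103}} = \frac{1}{- \frac{1085353}{1103}} = - \frac{1103}{1085353} \approx -0.0010163$)
$\sqrt{u - 686} = \sqrt{- \frac{1103}{1085353} - 686} = \sqrt{- \frac{744553261}{1085353}} = \frac{i \sqrt{808103115486133}}{1085353}$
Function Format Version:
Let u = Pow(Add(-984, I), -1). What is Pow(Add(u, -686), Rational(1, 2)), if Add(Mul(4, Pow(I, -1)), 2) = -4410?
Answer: Mul(Rational(1, 1085353), I, Pow(808103115486133, Rational(1, 2))) ≈ Mul(26.192, I)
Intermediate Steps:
I = Rational(-1, 1103) (I = Mul(4, Pow(Add(-2, -4410), -1)) = Mul(4, Pow(-4412, -1)) = Mul(4, Rational(-1, 4412)) = Rational(-1, 1103) ≈ -0.00090662)
u = Rational(-1103, 1085353) (u = Pow(Add(-984, Rational(-1, 1103)), -1) = Pow(Rational(-1085353, 1103), -1) = Rational(-1103, 1085353) ≈ -0.0010163)
Pow(Add(u, -686), Rational(1, 2)) = Pow(Add(Rational(-1103, 1085353), -686), Rational(1, 2)) = Pow(Rational(-744553261, 1085353), Rational(1, 2)) = Mul(Rational(1, 1085353), I, Pow(808103115486133, Rational(1, 2)))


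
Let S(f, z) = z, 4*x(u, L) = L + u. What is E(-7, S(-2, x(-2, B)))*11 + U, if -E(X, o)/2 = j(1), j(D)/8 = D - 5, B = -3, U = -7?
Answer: 697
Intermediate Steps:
x(u, L) = L/4 + u/4 (x(u, L) = (L + u)/4 = L/4 + u/4)
j(D) = -40 + 8*D (j(D) = 8*(D - 5) = 8*(-5 + D) = -40 + 8*D)
E(X, o) = 64 (E(X, o) = -2*(-40 + 8*1) = -2*(-40 + 8) = -2*(-32) = 64)
E(-7, S(-2, x(-2, B)))*11 + U = 64*11 - 7 = 704 - 7 = 697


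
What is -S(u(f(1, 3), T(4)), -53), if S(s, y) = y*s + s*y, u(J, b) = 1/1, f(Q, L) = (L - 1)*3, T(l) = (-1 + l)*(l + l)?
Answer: 106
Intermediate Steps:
T(l) = 2*l*(-1 + l) (T(l) = (-1 + l)*(2*l) = 2*l*(-1 + l))
f(Q, L) = -3 + 3*L (f(Q, L) = (-1 + L)*3 = -3 + 3*L)
u(J, b) = 1
S(s, y) = 2*s*y (S(s, y) = s*y + s*y = 2*s*y)
-S(u(f(1, 3), T(4)), -53) = -2*(-53) = -1*(-106) = 106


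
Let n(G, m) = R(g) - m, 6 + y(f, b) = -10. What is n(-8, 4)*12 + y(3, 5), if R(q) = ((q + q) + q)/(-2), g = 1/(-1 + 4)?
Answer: -70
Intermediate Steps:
y(f, b) = -16 (y(f, b) = -6 - 10 = -16)
g = 1/3 ≈ 0.33333
R(q) = -3*q/2 (R(q) = (2*q + q)*(-1/2) = (3*q)*(-1/2) = -3*q/2)
n(G, m) = -1/2 - m (n(G, m) = -3/2*1/3 - m = -1/2 - m)
n(-8, 4)*12 + y(3, 5) = (-1/2 - 1*4)*12 - 16 = (-1/2 - 4)*12 - 16 = -9/2*12 - 16 = -54 - 16 = -70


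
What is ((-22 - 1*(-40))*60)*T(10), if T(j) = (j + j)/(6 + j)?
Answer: 1350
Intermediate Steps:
T(j) = 2*j/(6 + j) (T(j) = (2*j)/(6 + j) = 2*j/(6 + j))
((-22 - 1*(-40))*60)*T(10) = ((-22 - 1*(-40))*60)*(2*10/(6 + 10)) = ((-22 + 40)*60)*(2*10/16) = (18*60)*(2*10*(1/16)) = 1080*(5/4) = 1350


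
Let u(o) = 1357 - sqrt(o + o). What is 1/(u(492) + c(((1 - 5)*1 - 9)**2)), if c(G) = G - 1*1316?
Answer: 35/7186 + sqrt(246)/21558 ≈ 0.0055981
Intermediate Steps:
c(G) = -1316 + G (c(G) = G - 1316 = -1316 + G)
u(o) = 1357 - sqrt(2)*sqrt(o) (u(o) = 1357 - sqrt(2*o) = 1357 - sqrt(2)*sqrt(o))
1/(u(492) + c(((1 - 5)*1 - 9)**2)) = 1/((1357 - sqrt(2)*sqrt(492)) + (-1316 + ((1 - 5)*1 - 9)**2)) = 1/((1357 - sqrt(2)*2*sqrt(123)) + (-1316 + (-4*1 - 9)**2)) = 1/((1357 - 2*sqrt(246)) + (-1316 + (-4 - 9)**2)) = 1/((1357 - 2*sqrt(246)) + (-1316 + (-13)**2)) = 1/((1357 - 2*sqrt(246)) + (-1316 + 169)) = 1/((1357 - 2*sqrt(246)) - 1147) = 1/(210 - 2*sqrt(246))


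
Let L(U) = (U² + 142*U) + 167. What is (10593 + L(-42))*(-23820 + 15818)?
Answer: -52493120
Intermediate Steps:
L(U) = 167 + U² + 142*U
(10593 + L(-42))*(-23820 + 15818) = (10593 + (167 + (-42)² + 142*(-42)))*(-23820 + 15818) = (10593 + (167 + 1764 - 5964))*(-8002) = (10593 - 4033)*(-8002) = 6560*(-8002) = -52493120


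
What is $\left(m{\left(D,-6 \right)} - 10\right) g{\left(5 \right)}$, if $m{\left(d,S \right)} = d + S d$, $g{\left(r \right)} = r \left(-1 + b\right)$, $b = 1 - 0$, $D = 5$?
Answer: $0$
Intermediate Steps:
$b = 1$ ($b = 1 + 0 = 1$)
$g{\left(r \right)} = 0$ ($g{\left(r \right)} = r \left(-1 + 1\right) = r 0 = 0$)
$\left(m{\left(D,-6 \right)} - 10\right) g{\left(5 \right)} = \left(5 \left(1 - 6\right) - 10\right) 0 = \left(5 \left(-5\right) - 10\right) 0 = \left(-25 - 10\right) 0 = \left(-35\right) 0 = 0$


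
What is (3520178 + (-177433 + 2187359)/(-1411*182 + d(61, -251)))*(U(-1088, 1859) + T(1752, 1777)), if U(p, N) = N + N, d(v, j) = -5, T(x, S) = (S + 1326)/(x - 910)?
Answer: 1416420670734976740/108115747 ≈ 1.3101e+10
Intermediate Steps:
T(x, S) = (1326 + S)/(-910 + x)
U(p, N) = 2*N
(3520178 + (-177433 + 2187359)/(-1411*182 + d(61, -251)))*(U(-1088, 1859) + T(1752, 1777)) = (3520178 + (-177433 + 2187359)/(-1411*182 - 5))*(2*1859 + (1326 + 1777)/(-910 + 1752)) = (3520178 + 2009926/(-256802 - 5))*(3718 + 3103/842) = (3520178 + 2009926/(-256807))*(3718 + (1/842)*3103) = (3520178 + 2009926*(-1/256807))*(3718 + 3103/842) = (3520178 - 2009926/256807)*(3133659/842) = (904004341720/256807)*(3133659/842) = 1416420670734976740/108115747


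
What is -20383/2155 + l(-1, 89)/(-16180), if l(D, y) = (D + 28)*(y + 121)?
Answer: -34201579/3486790 ≈ -9.8089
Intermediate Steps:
l(D, y) = (28 + D)*(121 + y)
-20383/2155 + l(-1, 89)/(-16180) = -20383/2155 + (3388 + 28*89 + 121*(-1) - 1*89)/(-16180) = -20383*1/2155 + (3388 + 2492 - 121 - 89)*(-1/16180) = -20383/2155 + 5670*(-1/16180) = -20383/2155 - 567/1618 = -34201579/3486790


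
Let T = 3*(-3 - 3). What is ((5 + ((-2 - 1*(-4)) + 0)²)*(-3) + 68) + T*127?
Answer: -2245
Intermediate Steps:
T = -18 (T = 3*(-6) = -18)
((5 + ((-2 - 1*(-4)) + 0)²)*(-3) + 68) + T*127 = ((5 + ((-2 - 1*(-4)) + 0)²)*(-3) + 68) - 18*127 = ((5 + ((-2 + 4) + 0)²)*(-3) + 68) - 2286 = ((5 + (2 + 0)²)*(-3) + 68) - 2286 = ((5 + 2²)*(-3) + 68) - 2286 = ((5 + 4)*(-3) + 68) - 2286 = (9*(-3) + 68) - 2286 = (-27 + 68) - 2286 = 41 - 2286 = -2245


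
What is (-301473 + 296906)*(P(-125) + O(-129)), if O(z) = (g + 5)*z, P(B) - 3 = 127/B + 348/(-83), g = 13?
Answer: 110127112622/10375 ≈ 1.0615e+7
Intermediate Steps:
P(B) = -99/83 + 127/B (P(B) = 3 + (127/B + 348/(-83)) = 3 + (127/B + 348*(-1/83)) = 3 + (127/B - 348/83) = 3 + (-348/83 + 127/B) = -99/83 + 127/B)
O(z) = 18*z (O(z) = (13 + 5)*z = 18*z)
(-301473 + 296906)*(P(-125) + O(-129)) = (-301473 + 296906)*((-99/83 + 127/(-125)) + 18*(-129)) = -4567*((-99/83 + 127*(-1/125)) - 2322) = -4567*((-99/83 - 127/125) - 2322) = -4567*(-22916/10375 - 2322) = -4567*(-24113666/10375) = 110127112622/10375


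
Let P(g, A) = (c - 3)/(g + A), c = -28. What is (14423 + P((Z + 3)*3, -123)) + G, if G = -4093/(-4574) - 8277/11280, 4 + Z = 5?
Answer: 13767207269857/954502320 ≈ 14423.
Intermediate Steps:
Z = 1 (Z = -4 + 5 = 1)
P(g, A) = -31/(A + g) (P(g, A) = (-28 - 3)/(g + A) = -31/(A + g))
G = 1385007/8599120 (G = -4093*(-1/4574) - 8277*1/11280 = 4093/4574 - 2759/3760 = 1385007/8599120 ≈ 0.16106)
(14423 + P((Z + 3)*3, -123)) + G = (14423 - 31/(-123 + (1 + 3)*3)) + 1385007/8599120 = (14423 - 31/(-123 + 4*3)) + 1385007/8599120 = (14423 - 31/(-123 + 12)) + 1385007/8599120 = (14423 - 31/(-111)) + 1385007/8599120 = (14423 - 31*(-1/111)) + 1385007/8599120 = (14423 + 31/111) + 1385007/8599120 = 1600984/111 + 1385007/8599120 = 13767207269857/954502320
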